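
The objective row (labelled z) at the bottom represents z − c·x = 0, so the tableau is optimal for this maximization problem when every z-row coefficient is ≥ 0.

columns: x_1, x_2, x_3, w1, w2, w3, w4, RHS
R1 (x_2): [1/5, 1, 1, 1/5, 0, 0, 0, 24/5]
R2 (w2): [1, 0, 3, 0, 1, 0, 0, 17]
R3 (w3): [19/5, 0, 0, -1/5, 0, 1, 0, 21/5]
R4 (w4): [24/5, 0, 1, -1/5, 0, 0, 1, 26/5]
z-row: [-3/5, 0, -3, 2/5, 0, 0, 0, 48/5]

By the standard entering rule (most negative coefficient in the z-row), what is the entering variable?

x_3

Negative z-row entries: x_1: -3/5, x_3: -3.
The most negative is -3 in column x_3, so x_3 enters.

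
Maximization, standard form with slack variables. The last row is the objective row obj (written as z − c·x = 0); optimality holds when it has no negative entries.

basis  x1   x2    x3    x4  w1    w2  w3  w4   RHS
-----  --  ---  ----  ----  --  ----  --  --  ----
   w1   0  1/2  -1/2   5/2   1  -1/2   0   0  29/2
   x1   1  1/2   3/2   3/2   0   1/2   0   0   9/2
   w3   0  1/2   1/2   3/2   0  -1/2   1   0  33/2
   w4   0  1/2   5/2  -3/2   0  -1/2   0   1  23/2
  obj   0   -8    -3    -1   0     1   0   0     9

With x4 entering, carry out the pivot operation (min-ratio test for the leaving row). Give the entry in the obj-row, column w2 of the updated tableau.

Ratio test on column x4 — row 1: (29/2)/(5/2) = 29/5; row 2: (9/2)/(3/2) = 3; row 3: (33/2)/(3/2) = 11; row 4: entry -3/2 ≤ 0. Minimum is 3 at row 2 (x1 leaves); pivot element 3/2.
Divide row 2 by 3/2; eliminate column x4 from the other rows.
obj-row update in column w2: 1 − (-1)·(1/3) = 4/3.

4/3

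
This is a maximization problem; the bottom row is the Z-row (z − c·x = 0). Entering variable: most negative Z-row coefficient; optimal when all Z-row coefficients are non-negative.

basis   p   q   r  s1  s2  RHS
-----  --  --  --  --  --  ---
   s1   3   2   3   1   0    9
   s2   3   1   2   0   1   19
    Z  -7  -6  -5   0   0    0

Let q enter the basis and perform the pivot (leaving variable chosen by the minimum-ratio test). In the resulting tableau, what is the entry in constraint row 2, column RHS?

29/2

Ratio test on column q — row 1: 9/2 = 9/2; row 2: 19/1 = 19. Minimum is 9/2 at row 1 (s1 leaves); pivot element 2.
Divide row 1 by 2; eliminate column q from the other rows.
Row 2 update in column RHS: 19 − 1·(9/2) = 29/2.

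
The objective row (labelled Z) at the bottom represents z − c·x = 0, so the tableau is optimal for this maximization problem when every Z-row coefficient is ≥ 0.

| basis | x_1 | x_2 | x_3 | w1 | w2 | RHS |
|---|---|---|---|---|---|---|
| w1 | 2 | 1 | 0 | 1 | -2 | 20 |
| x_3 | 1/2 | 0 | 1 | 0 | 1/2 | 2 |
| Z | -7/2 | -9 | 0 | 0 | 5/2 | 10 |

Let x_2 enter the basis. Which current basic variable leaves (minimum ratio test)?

w1

Column x_2 entries and ratios — w1: 20/1 = 20; x_3: 0 ≤ 0, skip.
Smallest ratio is 20 in the row of w1, so w1 leaves.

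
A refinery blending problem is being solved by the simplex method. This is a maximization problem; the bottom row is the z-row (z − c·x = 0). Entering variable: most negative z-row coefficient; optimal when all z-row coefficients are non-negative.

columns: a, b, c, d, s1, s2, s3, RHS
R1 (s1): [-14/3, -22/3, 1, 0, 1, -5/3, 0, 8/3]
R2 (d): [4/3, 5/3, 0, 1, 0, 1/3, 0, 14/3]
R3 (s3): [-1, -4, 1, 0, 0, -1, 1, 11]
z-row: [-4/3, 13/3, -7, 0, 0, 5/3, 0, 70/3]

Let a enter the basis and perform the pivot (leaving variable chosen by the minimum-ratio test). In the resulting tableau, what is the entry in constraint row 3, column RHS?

29/2

Ratio test on column a — row 1: entry -14/3 ≤ 0; row 2: (14/3)/(4/3) = 7/2; row 3: entry -1 ≤ 0. Minimum is 7/2 at row 2 (d leaves); pivot element 4/3.
Divide row 2 by 4/3; eliminate column a from the other rows.
Row 3 update in column RHS: 11 − (-1)·(7/2) = 29/2.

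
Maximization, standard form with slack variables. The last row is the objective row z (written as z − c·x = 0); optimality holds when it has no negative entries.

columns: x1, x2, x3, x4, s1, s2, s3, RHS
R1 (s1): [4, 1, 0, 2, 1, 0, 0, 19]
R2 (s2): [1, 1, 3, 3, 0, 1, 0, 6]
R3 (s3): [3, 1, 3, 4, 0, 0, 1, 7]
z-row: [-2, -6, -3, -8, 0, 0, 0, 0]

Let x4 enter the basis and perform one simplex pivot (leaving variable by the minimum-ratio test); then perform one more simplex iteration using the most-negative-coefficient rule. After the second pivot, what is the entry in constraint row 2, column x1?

Ratio test on column x4 — row 1: 19/2 = 19/2; row 2: 6/3 = 2; row 3: 7/4 = 7/4. Minimum is 7/4 at row 3 (s3 leaves); pivot element 4.
Divide row 3 by 4; eliminate column x4 from the other rows.
Second iteration: most negative z-row entry is -4 in column x2, so x2 enters.
Ratio test on column x2 — row 1: (31/2)/(1/2) = 31; row 2: (3/4)/(1/4) = 3; row 3: (7/4)/(1/4) = 7. Minimum is 3 at row 2 (s2 leaves); pivot element 1/4.
Divide row 2 by 1/4; eliminate column x2 from the other rows.
After both pivots, the entry at constraint row 2, column x1 is -5.

-5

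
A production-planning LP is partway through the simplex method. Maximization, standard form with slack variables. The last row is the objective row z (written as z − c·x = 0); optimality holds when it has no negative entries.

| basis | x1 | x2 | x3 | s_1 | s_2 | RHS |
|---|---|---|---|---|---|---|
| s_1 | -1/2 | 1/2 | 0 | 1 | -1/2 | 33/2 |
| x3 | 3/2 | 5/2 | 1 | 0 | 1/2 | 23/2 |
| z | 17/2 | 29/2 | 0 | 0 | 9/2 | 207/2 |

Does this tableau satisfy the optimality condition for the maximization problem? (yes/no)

yes

Every z-row coefficient is ≥ 0, so the tableau is optimal.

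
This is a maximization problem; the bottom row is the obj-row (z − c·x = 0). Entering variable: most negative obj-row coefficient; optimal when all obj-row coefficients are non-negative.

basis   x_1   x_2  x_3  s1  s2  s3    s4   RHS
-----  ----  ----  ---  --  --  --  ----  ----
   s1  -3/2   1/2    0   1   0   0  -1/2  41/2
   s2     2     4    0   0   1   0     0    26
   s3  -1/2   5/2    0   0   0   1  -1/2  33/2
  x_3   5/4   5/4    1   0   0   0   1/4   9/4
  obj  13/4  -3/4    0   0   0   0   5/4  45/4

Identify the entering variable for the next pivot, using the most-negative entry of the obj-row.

Negative obj-row entries: x_2: -3/4.
The most negative is -3/4 in column x_2, so x_2 enters.

x_2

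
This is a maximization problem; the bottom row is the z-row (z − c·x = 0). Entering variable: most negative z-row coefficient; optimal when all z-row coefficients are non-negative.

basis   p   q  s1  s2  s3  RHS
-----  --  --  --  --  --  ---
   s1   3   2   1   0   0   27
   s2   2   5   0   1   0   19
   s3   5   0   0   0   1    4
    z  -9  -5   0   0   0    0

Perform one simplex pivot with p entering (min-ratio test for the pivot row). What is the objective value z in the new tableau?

Ratio test on column p — row 1: 27/3 = 9; row 2: 19/2 = 19/2; row 3: 4/5 = 4/5. Minimum is 4/5 at row 3 (s3 leaves); pivot element 5.
Pivot on row 3; the z-row RHS becomes 0 − (-9)·(4/5) = 36/5.

36/5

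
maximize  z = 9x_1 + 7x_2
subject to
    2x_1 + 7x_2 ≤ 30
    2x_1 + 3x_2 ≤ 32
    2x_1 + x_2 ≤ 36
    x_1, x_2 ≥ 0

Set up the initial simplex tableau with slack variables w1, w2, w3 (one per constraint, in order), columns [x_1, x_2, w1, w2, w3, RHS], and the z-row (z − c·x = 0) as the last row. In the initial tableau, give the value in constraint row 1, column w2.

Slack w2 belongs to constraint 2; its column is the unit vector e_2, so the entry in row 1 is 0.

0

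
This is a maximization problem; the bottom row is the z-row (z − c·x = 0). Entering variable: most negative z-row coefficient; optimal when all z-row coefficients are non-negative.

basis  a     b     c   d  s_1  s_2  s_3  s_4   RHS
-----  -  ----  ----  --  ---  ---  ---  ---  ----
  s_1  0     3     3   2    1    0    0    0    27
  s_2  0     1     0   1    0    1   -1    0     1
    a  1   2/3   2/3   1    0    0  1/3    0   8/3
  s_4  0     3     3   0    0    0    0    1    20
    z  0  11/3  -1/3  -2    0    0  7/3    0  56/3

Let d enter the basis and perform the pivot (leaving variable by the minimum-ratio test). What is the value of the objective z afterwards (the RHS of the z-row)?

Ratio test on column d — row 1: 27/2 = 27/2; row 2: 1/1 = 1; row 3: (8/3)/1 = 8/3; row 4: entry 0 ≤ 0. Minimum is 1 at row 2 (s_2 leaves); pivot element 1.
Pivot on row 2; the z-row RHS becomes 56/3 − (-2)·1 = 62/3.

62/3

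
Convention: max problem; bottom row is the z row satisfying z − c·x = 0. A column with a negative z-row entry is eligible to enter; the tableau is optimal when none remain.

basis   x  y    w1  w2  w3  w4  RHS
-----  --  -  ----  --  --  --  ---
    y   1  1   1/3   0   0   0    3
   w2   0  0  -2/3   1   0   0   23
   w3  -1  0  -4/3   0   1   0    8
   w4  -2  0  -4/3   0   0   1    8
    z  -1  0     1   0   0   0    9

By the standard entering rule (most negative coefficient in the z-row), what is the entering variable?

Negative z-row entries: x: -1.
The most negative is -1 in column x, so x enters.

x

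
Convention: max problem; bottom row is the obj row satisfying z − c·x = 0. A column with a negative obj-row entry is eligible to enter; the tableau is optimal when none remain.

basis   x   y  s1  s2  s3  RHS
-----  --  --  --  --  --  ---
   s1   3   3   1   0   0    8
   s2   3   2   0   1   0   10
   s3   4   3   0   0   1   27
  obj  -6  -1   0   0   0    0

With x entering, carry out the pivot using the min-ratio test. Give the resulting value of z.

16

Ratio test on column x — row 1: 8/3 = 8/3; row 2: 10/3 = 10/3; row 3: 27/4 = 27/4. Minimum is 8/3 at row 1 (s1 leaves); pivot element 3.
Pivot on row 1; the obj-row RHS becomes 0 − (-6)·(8/3) = 16.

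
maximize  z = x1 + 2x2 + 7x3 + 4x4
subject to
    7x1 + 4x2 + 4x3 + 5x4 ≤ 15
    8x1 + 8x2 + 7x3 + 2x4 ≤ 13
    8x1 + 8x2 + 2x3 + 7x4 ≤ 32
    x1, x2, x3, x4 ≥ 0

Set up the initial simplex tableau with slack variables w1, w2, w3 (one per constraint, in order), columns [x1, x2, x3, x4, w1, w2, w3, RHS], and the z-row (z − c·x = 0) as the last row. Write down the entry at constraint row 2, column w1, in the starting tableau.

Slack w1 belongs to constraint 1; its column is the unit vector e_1, so the entry in row 2 is 0.

0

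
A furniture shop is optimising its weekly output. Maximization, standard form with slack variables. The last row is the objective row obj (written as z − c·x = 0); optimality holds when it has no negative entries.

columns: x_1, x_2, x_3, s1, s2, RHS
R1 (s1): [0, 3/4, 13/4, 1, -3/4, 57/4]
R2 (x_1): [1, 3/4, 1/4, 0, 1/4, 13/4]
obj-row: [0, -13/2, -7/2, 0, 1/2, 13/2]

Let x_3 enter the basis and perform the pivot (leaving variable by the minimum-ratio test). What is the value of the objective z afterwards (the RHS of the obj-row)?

284/13

Ratio test on column x_3 — row 1: (57/4)/(13/4) = 57/13; row 2: (13/4)/(1/4) = 13. Minimum is 57/13 at row 1 (s1 leaves); pivot element 13/4.
Pivot on row 1; the obj-row RHS becomes 13/2 − (-7/2)·(57/13) = 284/13.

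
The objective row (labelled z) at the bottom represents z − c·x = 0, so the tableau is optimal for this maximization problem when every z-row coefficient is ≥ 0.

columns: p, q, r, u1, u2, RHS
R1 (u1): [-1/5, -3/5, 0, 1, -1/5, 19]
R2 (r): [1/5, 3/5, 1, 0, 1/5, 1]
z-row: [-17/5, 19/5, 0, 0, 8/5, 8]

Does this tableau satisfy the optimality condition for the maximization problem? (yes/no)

no

The z-row has a negative entry -17/5 in column p, so it is not optimal.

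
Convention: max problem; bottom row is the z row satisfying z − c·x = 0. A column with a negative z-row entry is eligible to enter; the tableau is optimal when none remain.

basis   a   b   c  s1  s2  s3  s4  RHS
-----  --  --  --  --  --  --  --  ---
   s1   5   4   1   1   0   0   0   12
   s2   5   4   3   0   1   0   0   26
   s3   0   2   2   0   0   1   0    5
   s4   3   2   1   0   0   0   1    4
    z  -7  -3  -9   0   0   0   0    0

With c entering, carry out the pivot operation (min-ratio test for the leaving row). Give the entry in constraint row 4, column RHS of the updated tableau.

Ratio test on column c — row 1: 12/1 = 12; row 2: 26/3 = 26/3; row 3: 5/2 = 5/2; row 4: 4/1 = 4. Minimum is 5/2 at row 3 (s3 leaves); pivot element 2.
Divide row 3 by 2; eliminate column c from the other rows.
Row 4 update in column RHS: 4 − 1·(5/2) = 3/2.

3/2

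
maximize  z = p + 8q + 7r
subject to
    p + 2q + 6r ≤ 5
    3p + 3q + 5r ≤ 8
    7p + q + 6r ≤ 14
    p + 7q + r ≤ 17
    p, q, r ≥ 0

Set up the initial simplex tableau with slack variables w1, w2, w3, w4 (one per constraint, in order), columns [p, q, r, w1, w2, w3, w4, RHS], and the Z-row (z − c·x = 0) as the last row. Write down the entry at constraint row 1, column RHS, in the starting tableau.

5

The RHS of constraint 1 is b_1 = 5.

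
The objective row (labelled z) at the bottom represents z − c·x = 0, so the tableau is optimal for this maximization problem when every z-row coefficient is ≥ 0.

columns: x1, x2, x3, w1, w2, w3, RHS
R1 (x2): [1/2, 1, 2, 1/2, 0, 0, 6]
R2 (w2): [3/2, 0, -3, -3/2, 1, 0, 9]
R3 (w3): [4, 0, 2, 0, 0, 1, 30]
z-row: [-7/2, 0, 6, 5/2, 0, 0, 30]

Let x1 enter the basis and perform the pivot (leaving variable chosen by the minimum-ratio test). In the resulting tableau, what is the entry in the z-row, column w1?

-1

Ratio test on column x1 — row 1: 6/(1/2) = 12; row 2: 9/(3/2) = 6; row 3: 30/4 = 15/2. Minimum is 6 at row 2 (w2 leaves); pivot element 3/2.
Divide row 2 by 3/2; eliminate column x1 from the other rows.
z-row update in column w1: 5/2 − (-7/2)·(-1) = -1.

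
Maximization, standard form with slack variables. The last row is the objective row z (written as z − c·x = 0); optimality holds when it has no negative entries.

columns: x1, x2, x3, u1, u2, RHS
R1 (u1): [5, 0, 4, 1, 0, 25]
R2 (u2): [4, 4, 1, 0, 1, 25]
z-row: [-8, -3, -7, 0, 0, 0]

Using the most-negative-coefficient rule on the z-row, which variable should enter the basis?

x1

Negative z-row entries: x1: -8, x2: -3, x3: -7.
The most negative is -8 in column x1, so x1 enters.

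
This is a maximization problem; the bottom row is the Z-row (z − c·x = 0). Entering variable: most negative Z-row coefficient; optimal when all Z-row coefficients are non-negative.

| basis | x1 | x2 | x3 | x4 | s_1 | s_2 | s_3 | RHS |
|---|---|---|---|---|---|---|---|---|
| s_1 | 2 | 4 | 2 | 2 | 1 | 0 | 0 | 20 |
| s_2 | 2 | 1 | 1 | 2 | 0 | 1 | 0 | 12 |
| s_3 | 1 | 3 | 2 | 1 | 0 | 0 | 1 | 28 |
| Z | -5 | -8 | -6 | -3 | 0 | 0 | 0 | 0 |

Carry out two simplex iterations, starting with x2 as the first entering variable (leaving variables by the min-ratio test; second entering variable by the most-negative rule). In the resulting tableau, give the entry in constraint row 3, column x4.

-1

Ratio test on column x2 — row 1: 20/4 = 5; row 2: 12/1 = 12; row 3: 28/3 = 28/3. Minimum is 5 at row 1 (s_1 leaves); pivot element 4.
Divide row 1 by 4; eliminate column x2 from the other rows.
Second iteration: most negative Z-row entry is -2 in column x3, so x3 enters.
Ratio test on column x3 — row 1: 5/(1/2) = 10; row 2: 7/(1/2) = 14; row 3: 13/(1/2) = 26. Minimum is 10 at row 1 (x2 leaves); pivot element 1/2.
Divide row 1 by 1/2; eliminate column x3 from the other rows.
After both pivots, the entry at constraint row 3, column x4 is -1.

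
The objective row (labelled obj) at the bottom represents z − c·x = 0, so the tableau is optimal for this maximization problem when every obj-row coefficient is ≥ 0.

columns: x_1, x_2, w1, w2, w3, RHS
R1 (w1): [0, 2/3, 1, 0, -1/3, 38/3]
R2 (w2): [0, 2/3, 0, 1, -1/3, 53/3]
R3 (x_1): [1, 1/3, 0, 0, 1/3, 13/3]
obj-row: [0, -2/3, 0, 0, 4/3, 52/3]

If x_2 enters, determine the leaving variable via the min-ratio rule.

x_1

Column x_2 entries and ratios — w1: (38/3)/(2/3) = 19; w2: (53/3)/(2/3) = 53/2; x_1: (13/3)/(1/3) = 13.
Smallest ratio is 13 in the row of x_1, so x_1 leaves.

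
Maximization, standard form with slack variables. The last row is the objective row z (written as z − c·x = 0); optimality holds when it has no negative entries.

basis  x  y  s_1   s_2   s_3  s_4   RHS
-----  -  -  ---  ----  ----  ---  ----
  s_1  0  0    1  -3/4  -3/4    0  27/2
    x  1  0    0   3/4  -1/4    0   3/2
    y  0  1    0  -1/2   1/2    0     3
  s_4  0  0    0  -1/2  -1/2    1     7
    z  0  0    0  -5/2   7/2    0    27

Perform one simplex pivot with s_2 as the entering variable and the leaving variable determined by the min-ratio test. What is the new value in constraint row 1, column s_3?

Ratio test on column s_2 — row 1: entry -3/4 ≤ 0; row 2: (3/2)/(3/4) = 2; row 3: entry -1/2 ≤ 0; row 4: entry -1/2 ≤ 0. Minimum is 2 at row 2 (x leaves); pivot element 3/4.
Divide row 2 by 3/4; eliminate column s_2 from the other rows.
Row 1 update in column s_3: -3/4 − (-3/4)·(-1/3) = -1.

-1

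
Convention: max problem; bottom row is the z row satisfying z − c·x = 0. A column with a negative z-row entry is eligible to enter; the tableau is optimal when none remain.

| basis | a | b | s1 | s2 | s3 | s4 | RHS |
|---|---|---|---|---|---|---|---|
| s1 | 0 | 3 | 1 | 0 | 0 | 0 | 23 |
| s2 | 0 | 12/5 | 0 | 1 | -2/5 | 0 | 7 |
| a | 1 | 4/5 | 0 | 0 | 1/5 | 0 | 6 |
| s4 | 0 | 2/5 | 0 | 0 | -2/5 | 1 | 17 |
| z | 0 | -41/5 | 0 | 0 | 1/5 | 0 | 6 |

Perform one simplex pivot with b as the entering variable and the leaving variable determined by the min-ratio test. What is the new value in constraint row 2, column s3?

Ratio test on column b — row 1: 23/3 = 23/3; row 2: 7/(12/5) = 35/12; row 3: 6/(4/5) = 15/2; row 4: 17/(2/5) = 85/2. Minimum is 35/12 at row 2 (s2 leaves); pivot element 12/5.
Divide row 2 by 12/5; eliminate column b from the other rows.
In the new row 2, the s3 entry is the old entry divided by the pivot: (-2/5)/(12/5) = -1/6.

-1/6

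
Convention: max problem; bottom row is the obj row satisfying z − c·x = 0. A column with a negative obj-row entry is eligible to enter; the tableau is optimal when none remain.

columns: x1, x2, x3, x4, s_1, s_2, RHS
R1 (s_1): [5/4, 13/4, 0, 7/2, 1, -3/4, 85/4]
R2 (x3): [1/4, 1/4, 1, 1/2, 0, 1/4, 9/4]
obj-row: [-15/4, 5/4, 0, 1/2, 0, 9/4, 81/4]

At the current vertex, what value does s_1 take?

s_1 is basic (row 1); its value is the RHS of that row, 85/4.

85/4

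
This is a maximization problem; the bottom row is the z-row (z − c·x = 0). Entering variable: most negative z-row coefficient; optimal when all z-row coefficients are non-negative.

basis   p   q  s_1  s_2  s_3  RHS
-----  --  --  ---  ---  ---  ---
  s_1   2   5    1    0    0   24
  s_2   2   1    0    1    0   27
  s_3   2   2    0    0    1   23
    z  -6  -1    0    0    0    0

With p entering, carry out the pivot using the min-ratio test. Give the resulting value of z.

69

Ratio test on column p — row 1: 24/2 = 12; row 2: 27/2 = 27/2; row 3: 23/2 = 23/2. Minimum is 23/2 at row 3 (s_3 leaves); pivot element 2.
Pivot on row 3; the z-row RHS becomes 0 − (-6)·(23/2) = 69.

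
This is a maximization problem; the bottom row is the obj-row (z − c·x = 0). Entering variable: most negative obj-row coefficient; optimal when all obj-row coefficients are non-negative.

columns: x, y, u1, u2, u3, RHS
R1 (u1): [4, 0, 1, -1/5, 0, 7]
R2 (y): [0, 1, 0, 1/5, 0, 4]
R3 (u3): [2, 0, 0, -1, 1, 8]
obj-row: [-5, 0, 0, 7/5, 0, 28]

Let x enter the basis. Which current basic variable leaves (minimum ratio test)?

u1

Column x entries and ratios — u1: 7/4 = 7/4; y: 0 ≤ 0, skip; u3: 8/2 = 4.
Smallest ratio is 7/4 in the row of u1, so u1 leaves.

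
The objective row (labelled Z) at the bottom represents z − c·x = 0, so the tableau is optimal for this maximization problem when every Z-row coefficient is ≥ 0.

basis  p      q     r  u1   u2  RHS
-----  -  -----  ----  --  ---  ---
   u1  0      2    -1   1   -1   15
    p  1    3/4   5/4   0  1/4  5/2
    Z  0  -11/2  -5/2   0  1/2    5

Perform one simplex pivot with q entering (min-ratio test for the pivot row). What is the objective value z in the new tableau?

70/3

Ratio test on column q — row 1: 15/2 = 15/2; row 2: (5/2)/(3/4) = 10/3. Minimum is 10/3 at row 2 (p leaves); pivot element 3/4.
Pivot on row 2; the Z-row RHS becomes 5 − (-11/2)·(10/3) = 70/3.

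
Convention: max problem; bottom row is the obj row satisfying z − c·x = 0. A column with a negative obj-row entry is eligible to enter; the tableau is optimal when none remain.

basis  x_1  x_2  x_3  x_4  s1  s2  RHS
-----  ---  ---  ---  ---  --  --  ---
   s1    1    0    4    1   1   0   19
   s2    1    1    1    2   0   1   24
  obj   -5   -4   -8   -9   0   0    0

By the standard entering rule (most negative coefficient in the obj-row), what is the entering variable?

x_4

Negative obj-row entries: x_1: -5, x_2: -4, x_3: -8, x_4: -9.
The most negative is -9 in column x_4, so x_4 enters.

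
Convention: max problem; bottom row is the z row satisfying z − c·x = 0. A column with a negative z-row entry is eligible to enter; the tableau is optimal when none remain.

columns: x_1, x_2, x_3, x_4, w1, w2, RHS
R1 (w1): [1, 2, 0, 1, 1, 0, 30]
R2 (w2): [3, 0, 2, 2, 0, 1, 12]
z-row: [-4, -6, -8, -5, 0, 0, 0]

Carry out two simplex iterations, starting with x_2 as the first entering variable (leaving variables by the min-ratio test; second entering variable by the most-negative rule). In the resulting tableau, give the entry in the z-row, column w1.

Ratio test on column x_2 — row 1: 30/2 = 15; row 2: entry 0 ≤ 0. Minimum is 15 at row 1 (w1 leaves); pivot element 2.
Divide row 1 by 2; eliminate column x_2 from the other rows.
Second iteration: most negative z-row entry is -8 in column x_3, so x_3 enters.
Ratio test on column x_3 — row 1: entry 0 ≤ 0; row 2: 12/2 = 6. Minimum is 6 at row 2 (w2 leaves); pivot element 2.
Divide row 2 by 2; eliminate column x_3 from the other rows.
After both pivots, the entry at the z-row, column w1 is 3.

3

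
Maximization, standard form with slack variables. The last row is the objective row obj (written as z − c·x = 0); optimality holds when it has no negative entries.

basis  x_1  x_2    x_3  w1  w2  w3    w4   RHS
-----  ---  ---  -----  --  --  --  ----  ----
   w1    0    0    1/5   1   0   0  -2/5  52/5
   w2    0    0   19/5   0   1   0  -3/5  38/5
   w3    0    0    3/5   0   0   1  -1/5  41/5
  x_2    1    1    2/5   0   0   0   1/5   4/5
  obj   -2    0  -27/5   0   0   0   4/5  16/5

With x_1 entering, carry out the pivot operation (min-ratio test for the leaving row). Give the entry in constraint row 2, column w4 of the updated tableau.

-3/5

Ratio test on column x_1 — row 1: entry 0 ≤ 0; row 2: entry 0 ≤ 0; row 3: entry 0 ≤ 0; row 4: (4/5)/1 = 4/5. Minimum is 4/5 at row 4 (x_2 leaves); pivot element 1.
Divide row 4 by 1; eliminate column x_1 from the other rows.
Row 2 update in column w4: -3/5 − 0·(1/5) = -3/5.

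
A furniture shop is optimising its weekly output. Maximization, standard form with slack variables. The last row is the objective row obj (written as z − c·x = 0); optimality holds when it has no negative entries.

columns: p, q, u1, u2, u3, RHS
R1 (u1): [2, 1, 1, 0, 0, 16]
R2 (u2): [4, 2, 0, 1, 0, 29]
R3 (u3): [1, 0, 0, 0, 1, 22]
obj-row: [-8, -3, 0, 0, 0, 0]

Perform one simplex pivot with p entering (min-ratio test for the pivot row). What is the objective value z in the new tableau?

58

Ratio test on column p — row 1: 16/2 = 8; row 2: 29/4 = 29/4; row 3: 22/1 = 22. Minimum is 29/4 at row 2 (u2 leaves); pivot element 4.
Pivot on row 2; the obj-row RHS becomes 0 − (-8)·(29/4) = 58.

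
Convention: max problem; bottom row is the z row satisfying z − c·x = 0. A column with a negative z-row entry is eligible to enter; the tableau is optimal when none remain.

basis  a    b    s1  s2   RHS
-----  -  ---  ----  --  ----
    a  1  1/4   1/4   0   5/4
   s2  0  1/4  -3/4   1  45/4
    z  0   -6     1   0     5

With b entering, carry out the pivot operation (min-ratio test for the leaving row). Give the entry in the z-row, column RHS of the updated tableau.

Ratio test on column b — row 1: (5/4)/(1/4) = 5; row 2: (45/4)/(1/4) = 45. Minimum is 5 at row 1 (a leaves); pivot element 1/4.
Divide row 1 by 1/4; eliminate column b from the other rows.
z-row update in column RHS: 5 − (-6)·5 = 35.

35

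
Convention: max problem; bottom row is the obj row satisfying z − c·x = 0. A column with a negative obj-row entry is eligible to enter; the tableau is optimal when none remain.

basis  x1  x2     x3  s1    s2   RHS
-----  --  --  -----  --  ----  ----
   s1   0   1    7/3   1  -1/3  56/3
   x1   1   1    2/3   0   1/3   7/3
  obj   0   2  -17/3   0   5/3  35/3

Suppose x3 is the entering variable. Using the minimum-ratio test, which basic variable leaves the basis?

x1

Column x3 entries and ratios — s1: (56/3)/(7/3) = 8; x1: (7/3)/(2/3) = 7/2.
Smallest ratio is 7/2 in the row of x1, so x1 leaves.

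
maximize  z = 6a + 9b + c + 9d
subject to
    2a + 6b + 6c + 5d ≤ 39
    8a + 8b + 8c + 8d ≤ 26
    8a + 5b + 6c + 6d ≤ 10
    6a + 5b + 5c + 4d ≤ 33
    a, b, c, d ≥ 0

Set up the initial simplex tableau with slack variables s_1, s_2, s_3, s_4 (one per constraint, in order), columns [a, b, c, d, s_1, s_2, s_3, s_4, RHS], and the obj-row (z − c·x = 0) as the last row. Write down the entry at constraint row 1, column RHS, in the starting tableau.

39

The RHS of constraint 1 is b_1 = 39.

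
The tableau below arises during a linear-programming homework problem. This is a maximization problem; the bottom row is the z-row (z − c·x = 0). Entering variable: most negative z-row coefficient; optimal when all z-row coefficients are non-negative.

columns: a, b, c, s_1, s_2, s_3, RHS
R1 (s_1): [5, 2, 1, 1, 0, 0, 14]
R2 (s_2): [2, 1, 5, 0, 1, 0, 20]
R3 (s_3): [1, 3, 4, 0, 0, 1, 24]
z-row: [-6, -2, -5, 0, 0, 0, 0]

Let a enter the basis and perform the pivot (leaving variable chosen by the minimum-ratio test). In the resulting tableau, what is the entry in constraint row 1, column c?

Ratio test on column a — row 1: 14/5 = 14/5; row 2: 20/2 = 10; row 3: 24/1 = 24. Minimum is 14/5 at row 1 (s_1 leaves); pivot element 5.
Divide row 1 by 5; eliminate column a from the other rows.
In the new row 1, the c entry is the old entry divided by the pivot: 1/5 = 1/5.

1/5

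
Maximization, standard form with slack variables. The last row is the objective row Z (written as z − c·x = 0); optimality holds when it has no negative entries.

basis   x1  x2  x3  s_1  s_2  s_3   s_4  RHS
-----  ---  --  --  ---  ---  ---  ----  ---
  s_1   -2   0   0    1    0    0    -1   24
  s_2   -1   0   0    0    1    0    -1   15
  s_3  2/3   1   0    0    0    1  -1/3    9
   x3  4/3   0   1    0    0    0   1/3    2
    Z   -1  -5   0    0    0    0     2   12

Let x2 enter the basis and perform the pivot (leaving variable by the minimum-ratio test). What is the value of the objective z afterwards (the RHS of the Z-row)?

Ratio test on column x2 — row 1: entry 0 ≤ 0; row 2: entry 0 ≤ 0; row 3: 9/1 = 9; row 4: entry 0 ≤ 0. Minimum is 9 at row 3 (s_3 leaves); pivot element 1.
Pivot on row 3; the Z-row RHS becomes 12 − (-5)·9 = 57.

57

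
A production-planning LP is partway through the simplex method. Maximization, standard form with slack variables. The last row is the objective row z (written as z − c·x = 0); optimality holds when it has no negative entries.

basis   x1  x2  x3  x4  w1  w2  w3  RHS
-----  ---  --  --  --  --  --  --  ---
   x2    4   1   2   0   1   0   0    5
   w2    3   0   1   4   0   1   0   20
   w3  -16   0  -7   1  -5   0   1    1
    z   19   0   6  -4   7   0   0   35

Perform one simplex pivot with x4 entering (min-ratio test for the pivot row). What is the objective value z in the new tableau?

Ratio test on column x4 — row 1: entry 0 ≤ 0; row 2: 20/4 = 5; row 3: 1/1 = 1. Minimum is 1 at row 3 (w3 leaves); pivot element 1.
Pivot on row 3; the z-row RHS becomes 35 − (-4)·1 = 39.

39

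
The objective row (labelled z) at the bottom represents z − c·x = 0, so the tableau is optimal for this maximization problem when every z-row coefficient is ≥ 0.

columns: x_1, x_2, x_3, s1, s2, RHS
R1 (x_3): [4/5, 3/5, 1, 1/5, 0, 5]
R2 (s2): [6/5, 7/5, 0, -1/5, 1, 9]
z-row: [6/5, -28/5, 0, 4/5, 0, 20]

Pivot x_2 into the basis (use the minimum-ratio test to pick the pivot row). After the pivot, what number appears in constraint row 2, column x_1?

6/7

Ratio test on column x_2 — row 1: 5/(3/5) = 25/3; row 2: 9/(7/5) = 45/7. Minimum is 45/7 at row 2 (s2 leaves); pivot element 7/5.
Divide row 2 by 7/5; eliminate column x_2 from the other rows.
In the new row 2, the x_1 entry is the old entry divided by the pivot: (6/5)/(7/5) = 6/7.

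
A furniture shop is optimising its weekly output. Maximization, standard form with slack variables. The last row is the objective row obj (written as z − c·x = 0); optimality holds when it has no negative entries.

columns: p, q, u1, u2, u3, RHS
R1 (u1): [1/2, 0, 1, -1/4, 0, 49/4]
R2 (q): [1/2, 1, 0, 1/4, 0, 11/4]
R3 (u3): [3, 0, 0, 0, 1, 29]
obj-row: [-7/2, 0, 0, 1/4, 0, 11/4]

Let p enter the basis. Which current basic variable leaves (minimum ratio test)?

Column p entries and ratios — u1: (49/4)/(1/2) = 49/2; q: (11/4)/(1/2) = 11/2; u3: 29/3 = 29/3.
Smallest ratio is 11/2 in the row of q, so q leaves.

q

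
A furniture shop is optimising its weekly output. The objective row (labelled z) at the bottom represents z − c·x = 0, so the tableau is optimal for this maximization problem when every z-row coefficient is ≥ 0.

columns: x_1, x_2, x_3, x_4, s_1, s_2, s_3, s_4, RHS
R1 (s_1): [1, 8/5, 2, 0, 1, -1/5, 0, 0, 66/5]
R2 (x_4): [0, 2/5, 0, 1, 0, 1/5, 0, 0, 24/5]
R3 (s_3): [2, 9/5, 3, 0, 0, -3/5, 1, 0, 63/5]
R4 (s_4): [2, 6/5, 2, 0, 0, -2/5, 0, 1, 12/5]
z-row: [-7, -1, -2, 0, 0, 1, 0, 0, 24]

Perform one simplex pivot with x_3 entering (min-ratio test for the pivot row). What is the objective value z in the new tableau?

Ratio test on column x_3 — row 1: (66/5)/2 = 33/5; row 2: entry 0 ≤ 0; row 3: (63/5)/3 = 21/5; row 4: (12/5)/2 = 6/5. Minimum is 6/5 at row 4 (s_4 leaves); pivot element 2.
Pivot on row 4; the z-row RHS becomes 24 − (-2)·(6/5) = 132/5.

132/5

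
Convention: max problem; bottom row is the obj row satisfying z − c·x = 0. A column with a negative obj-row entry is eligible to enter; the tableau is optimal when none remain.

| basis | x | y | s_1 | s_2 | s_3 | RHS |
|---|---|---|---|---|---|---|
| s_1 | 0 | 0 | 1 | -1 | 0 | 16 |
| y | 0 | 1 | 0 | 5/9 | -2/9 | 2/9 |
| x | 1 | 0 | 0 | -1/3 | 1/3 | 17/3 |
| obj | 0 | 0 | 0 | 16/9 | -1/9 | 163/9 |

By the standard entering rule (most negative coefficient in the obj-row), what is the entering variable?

s_3

Negative obj-row entries: s_3: -1/9.
The most negative is -1/9 in column s_3, so s_3 enters.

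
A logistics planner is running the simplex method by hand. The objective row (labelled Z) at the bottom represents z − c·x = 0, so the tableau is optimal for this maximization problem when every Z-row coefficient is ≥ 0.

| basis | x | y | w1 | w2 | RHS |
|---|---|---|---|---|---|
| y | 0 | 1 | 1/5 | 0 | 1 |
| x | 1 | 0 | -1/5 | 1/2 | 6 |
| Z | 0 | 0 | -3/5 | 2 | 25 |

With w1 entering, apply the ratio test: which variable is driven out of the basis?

Column w1 entries and ratios — y: 1/(1/5) = 5; x: -1/5 ≤ 0, skip.
Smallest ratio is 5 in the row of y, so y leaves.

y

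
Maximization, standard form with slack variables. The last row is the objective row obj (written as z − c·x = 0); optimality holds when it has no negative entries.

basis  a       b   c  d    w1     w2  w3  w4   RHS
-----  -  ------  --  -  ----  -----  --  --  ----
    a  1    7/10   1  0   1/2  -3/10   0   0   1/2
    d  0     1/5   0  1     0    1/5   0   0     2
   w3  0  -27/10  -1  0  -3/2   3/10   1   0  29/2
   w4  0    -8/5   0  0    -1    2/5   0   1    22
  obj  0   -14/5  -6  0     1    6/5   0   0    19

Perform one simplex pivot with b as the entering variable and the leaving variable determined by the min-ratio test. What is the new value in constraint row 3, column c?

20/7

Ratio test on column b — row 1: (1/2)/(7/10) = 5/7; row 2: 2/(1/5) = 10; row 3: entry -27/10 ≤ 0; row 4: entry -8/5 ≤ 0. Minimum is 5/7 at row 1 (a leaves); pivot element 7/10.
Divide row 1 by 7/10; eliminate column b from the other rows.
Row 3 update in column c: -1 − (-27/10)·(10/7) = 20/7.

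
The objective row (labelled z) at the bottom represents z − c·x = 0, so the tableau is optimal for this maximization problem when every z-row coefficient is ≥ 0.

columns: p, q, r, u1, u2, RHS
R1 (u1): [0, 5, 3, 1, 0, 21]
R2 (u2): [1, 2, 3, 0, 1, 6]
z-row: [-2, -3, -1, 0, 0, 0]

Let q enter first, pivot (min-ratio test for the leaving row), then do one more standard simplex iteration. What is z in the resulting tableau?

Ratio test on column q — row 1: 21/5 = 21/5; row 2: 6/2 = 3. Minimum is 3 at row 2 (u2 leaves); pivot element 2.
Pivot on row 2; the z-row RHS becomes 0 − (-3)·3 = 9.
Next entering variable (most negative z-row entry -1/2): p.
Ratio test on column p — row 1: entry -5/2 ≤ 0; row 2: 3/(1/2) = 6. Minimum is 6 at row 2 (q leaves); pivot element 1/2.
After the second pivot the z-row RHS is 9 − (-1/2)·6 = 12.

12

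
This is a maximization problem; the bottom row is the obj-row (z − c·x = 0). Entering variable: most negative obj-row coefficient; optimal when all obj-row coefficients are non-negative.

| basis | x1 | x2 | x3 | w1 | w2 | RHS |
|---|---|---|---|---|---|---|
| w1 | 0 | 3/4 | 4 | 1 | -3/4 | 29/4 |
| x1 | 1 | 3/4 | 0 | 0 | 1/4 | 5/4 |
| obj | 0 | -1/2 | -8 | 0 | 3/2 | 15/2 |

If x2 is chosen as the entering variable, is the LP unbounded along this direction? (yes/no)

Column x2 has positive entries in row(s) 1, 2, so the ratio test bounds it — not unbounded.

no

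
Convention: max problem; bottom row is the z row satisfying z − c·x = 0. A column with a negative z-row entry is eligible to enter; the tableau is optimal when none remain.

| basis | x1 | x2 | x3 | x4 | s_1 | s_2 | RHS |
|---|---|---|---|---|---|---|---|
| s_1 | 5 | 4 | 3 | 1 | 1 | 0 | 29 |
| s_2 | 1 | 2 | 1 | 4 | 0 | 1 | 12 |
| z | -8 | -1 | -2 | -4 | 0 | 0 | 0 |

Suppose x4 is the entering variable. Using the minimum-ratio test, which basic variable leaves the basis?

s_2

Column x4 entries and ratios — s_1: 29/1 = 29; s_2: 12/4 = 3.
Smallest ratio is 3 in the row of s_2, so s_2 leaves.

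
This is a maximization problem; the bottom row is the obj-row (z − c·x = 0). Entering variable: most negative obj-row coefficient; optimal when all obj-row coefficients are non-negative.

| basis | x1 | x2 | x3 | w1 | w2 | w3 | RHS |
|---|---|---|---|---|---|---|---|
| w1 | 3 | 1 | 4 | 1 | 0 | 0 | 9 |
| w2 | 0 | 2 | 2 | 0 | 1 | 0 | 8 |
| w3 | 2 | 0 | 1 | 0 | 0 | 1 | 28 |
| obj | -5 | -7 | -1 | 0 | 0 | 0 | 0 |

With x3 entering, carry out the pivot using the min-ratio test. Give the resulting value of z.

Ratio test on column x3 — row 1: 9/4 = 9/4; row 2: 8/2 = 4; row 3: 28/1 = 28. Minimum is 9/4 at row 1 (w1 leaves); pivot element 4.
Pivot on row 1; the obj-row RHS becomes 0 − (-1)·(9/4) = 9/4.

9/4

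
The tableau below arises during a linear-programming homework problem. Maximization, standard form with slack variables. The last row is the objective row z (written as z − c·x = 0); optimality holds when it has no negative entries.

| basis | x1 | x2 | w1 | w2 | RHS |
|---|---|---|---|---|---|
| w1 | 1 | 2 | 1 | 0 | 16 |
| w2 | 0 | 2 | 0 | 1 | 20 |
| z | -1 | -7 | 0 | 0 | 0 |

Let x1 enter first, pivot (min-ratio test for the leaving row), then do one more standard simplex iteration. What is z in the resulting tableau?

Ratio test on column x1 — row 1: 16/1 = 16; row 2: entry 0 ≤ 0. Minimum is 16 at row 1 (w1 leaves); pivot element 1.
Pivot on row 1; the z-row RHS becomes 0 − (-1)·16 = 16.
Next entering variable (most negative z-row entry -5): x2.
Ratio test on column x2 — row 1: 16/2 = 8; row 2: 20/2 = 10. Minimum is 8 at row 1 (x1 leaves); pivot element 2.
After the second pivot the z-row RHS is 16 − (-5)·8 = 56.

56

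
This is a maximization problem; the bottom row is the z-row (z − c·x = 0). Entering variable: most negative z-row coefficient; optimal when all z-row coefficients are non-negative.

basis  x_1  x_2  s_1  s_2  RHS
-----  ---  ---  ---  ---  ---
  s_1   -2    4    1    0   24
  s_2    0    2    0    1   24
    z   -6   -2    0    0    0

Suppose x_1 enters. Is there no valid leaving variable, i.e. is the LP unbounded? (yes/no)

Every constraint-row entry in column x_1 is ≤ 0, so increasing x_1 is unbounded.

yes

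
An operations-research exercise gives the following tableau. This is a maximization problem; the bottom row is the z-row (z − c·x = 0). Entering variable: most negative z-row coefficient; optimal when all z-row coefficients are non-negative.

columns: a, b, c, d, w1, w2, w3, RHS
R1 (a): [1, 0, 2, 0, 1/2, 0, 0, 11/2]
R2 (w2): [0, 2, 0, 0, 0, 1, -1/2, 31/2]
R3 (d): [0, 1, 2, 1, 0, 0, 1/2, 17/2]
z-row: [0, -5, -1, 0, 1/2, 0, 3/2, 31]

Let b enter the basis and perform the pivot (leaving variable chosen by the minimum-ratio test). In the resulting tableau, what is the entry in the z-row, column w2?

Ratio test on column b — row 1: entry 0 ≤ 0; row 2: (31/2)/2 = 31/4; row 3: (17/2)/1 = 17/2. Minimum is 31/4 at row 2 (w2 leaves); pivot element 2.
Divide row 2 by 2; eliminate column b from the other rows.
z-row update in column w2: 0 − (-5)·(1/2) = 5/2.

5/2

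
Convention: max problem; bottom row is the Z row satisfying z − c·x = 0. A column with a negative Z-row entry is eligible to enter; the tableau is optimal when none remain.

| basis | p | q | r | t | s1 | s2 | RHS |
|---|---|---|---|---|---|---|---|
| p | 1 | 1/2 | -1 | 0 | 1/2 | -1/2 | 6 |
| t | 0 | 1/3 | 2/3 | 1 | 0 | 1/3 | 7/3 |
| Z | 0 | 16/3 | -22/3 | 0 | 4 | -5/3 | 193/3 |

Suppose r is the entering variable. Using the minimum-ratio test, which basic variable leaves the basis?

t

Column r entries and ratios — p: -1 ≤ 0, skip; t: (7/3)/(2/3) = 7/2.
Smallest ratio is 7/2 in the row of t, so t leaves.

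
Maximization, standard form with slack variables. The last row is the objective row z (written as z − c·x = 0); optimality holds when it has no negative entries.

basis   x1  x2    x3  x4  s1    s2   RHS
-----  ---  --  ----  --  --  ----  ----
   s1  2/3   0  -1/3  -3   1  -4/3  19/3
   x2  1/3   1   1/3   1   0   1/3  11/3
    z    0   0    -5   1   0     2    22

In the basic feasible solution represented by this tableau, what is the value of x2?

11/3

x2 is basic (row 2); its value is the RHS of that row, 11/3.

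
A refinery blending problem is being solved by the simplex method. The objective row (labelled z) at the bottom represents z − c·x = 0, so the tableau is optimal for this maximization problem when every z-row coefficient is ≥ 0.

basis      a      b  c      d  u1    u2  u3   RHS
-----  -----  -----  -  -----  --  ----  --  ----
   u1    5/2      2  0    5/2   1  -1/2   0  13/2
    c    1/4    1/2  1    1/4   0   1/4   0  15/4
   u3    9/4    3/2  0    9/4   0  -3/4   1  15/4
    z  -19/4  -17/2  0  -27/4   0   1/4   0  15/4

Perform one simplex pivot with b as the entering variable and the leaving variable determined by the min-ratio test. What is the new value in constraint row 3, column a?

Ratio test on column b — row 1: (13/2)/2 = 13/4; row 2: (15/4)/(1/2) = 15/2; row 3: (15/4)/(3/2) = 5/2. Minimum is 5/2 at row 3 (u3 leaves); pivot element 3/2.
Divide row 3 by 3/2; eliminate column b from the other rows.
In the new row 3, the a entry is the old entry divided by the pivot: (9/4)/(3/2) = 3/2.

3/2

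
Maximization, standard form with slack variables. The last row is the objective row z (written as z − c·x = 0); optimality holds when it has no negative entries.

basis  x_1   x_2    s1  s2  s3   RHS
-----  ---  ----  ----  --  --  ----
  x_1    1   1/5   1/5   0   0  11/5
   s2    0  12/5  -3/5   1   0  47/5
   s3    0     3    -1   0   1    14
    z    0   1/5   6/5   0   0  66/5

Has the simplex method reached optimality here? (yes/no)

yes

Every z-row coefficient is ≥ 0, so the tableau is optimal.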